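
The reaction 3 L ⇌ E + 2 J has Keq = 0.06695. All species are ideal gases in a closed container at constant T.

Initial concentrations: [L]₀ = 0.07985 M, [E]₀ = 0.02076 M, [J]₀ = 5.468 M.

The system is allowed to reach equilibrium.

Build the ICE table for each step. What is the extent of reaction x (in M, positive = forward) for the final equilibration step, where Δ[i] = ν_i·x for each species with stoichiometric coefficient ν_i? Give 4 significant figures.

Q₀ = 1219 vs Keq = 0.06695 ⇒ Q>K, reverse
Step 1:
                    L           E           J
  I           0.07985     0.02076       5.468
  C           0.06226    -0.02075    -0.04151
  E            0.1421  6.5251e-06       5.426
  solve Keq expr → x = -0.02075; check Q = 0.06695

x = -0.02075 M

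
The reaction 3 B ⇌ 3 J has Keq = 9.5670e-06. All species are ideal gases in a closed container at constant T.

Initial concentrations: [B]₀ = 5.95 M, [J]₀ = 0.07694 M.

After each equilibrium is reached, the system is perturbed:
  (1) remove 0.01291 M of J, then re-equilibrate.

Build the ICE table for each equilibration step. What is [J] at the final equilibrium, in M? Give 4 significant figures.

[J]_eq = 0.125 M

Q₀ = 2.1622e-06 vs Keq = 9.5670e-06 ⇒ Q<K, forward
Step 1:
                  B         J
  I            5.95   0.07694
  C        -0.04834   0.04834
  E           5.902    0.1253
  solve Keq expr → x = 0.01611; check Q = 9.5670e-06
Then remove 0.01291 M of J.
Step 2:
                  B         J
  I           5.902    0.1124
  C        -0.01264   0.01264
  E           5.889     0.125
  solve Keq expr → x = 0.004214; check Q = 9.5670e-06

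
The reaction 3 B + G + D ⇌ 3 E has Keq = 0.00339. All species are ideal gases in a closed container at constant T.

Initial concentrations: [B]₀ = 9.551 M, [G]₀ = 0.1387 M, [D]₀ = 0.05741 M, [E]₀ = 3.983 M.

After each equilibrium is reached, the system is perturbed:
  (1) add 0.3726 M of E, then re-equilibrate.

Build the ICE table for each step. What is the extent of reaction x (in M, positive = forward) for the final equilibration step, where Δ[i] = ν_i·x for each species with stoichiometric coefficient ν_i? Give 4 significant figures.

x = -0.07987 M

Q₀ = 9.108 vs Keq = 0.00339 ⇒ Q>K, reverse
Step 1:
                    B           G           D           E
  Initial       9.551      0.1387     0.05741       3.983
  Change        2.344      0.7813      0.7813      -2.344
  Equil          11.9        0.92      0.8387       1.639
  solve Keq expr → x = -0.7813; check Q = 0.00339
Then add 0.3726 M of E.
Step 2:
                    B           G           D           E
  Initial        11.9        0.92      0.8387       2.012
  Change       0.2396     0.07987     0.07987     -0.2396
  Equil         12.13      0.9999      0.9186       1.772
  solve Keq expr → x = -0.07987; check Q = 0.00339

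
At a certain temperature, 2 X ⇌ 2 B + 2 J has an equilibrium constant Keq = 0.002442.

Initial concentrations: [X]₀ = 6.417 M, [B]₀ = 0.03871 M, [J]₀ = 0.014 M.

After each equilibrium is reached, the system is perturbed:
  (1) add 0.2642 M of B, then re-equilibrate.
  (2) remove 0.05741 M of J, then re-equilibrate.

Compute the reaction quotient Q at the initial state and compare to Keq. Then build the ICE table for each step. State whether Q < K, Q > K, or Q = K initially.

Q₀ = 7.1324e-09 vs Keq = 0.002442 ⇒ Q<K, forward
Step 1:
                  X         B         J
  I           6.417   0.03871     0.014
  C         -0.5139    0.5139    0.5139
  E           5.903    0.5526    0.5279
  solve Keq expr → x = 0.2569; check Q = 0.002442
Then add 0.2642 M of B.
Step 2:
                  X         B         J
  I           5.903    0.8168    0.5279
  C          0.1085   -0.1085   -0.1085
  E           6.012    0.7083    0.4194
  solve Keq expr → x = -0.05424; check Q = 0.002442
Then remove 0.05741 M of J.
Step 3:
                  X         B         J
  I           6.012    0.7083     0.362
  C        -0.03521   0.03521   0.03521
  E           5.976    0.7435    0.3972
  solve Keq expr → x = 0.0176; check Q = 0.002442

Q₀ = 7.1324e-09; Q < K (proceeds forward)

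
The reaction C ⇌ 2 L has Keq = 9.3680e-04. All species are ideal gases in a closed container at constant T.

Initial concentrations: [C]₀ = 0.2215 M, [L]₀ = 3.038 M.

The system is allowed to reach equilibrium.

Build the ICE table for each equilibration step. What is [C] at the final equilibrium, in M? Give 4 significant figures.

Q₀ = 41.67 vs Keq = 9.3680e-04 ⇒ Q>K, reverse
Step 1:
                    C           L
  init         0.2215       3.038
  Δ             1.499      -2.998
  eq             1.72     0.04015
  solve Keq expr → x = -1.499; check Q = 9.3680e-04

[C]_eq = 1.72 M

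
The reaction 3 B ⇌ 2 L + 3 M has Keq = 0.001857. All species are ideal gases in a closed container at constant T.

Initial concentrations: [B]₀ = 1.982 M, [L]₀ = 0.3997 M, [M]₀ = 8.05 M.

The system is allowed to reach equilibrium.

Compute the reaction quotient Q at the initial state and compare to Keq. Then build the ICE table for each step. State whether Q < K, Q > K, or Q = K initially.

Q₀ = 10.7; Q > K (proceeds reverse)

Q₀ = 10.7 vs Keq = 0.001857 ⇒ Q>K, reverse
Step 1:
                   B          L          M
  init         1.982     0.3997       8.05
  Δ           0.5865     -0.391    -0.5865
  eq           2.569     0.0087      7.463
  solve Keq expr → x = -0.1955; check Q = 0.001857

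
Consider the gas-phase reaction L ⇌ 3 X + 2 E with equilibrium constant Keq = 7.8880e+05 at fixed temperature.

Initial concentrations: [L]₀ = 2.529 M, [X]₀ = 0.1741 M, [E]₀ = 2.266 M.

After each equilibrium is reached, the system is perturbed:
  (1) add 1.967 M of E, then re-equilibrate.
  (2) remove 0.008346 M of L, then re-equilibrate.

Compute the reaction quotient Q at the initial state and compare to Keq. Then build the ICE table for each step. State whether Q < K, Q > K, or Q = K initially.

Q₀ = 0.01071; Q < K (proceeds forward)

Q₀ = 0.01071 vs Keq = 7.8880e+05 ⇒ Q<K, forward
Step 1:
                   L          X          E
  init         2.529     0.1741      2.266
  Δ           -2.499      7.496      4.998
  eq         0.03019      7.671      7.264
  solve Keq expr → x = 2.499; check Q = 7.8880e+05
Then add 1.967 M of E.
Step 2:
                   L          X          E
  init       0.03019      7.671      9.231
  Δ          0.01723   -0.05168   -0.03446
  eq         0.04742      7.619      9.196
  solve Keq expr → x = -0.01723; check Q = 7.8880e+05
Then remove 0.008346 M of L.
Step 3:
                   L          X          E
  init       0.03907      7.619      9.196
  Δ         0.007755   -0.02326   -0.01551
  eq         0.04682      7.596      9.181
  solve Keq expr → x = -0.007755; check Q = 7.8880e+05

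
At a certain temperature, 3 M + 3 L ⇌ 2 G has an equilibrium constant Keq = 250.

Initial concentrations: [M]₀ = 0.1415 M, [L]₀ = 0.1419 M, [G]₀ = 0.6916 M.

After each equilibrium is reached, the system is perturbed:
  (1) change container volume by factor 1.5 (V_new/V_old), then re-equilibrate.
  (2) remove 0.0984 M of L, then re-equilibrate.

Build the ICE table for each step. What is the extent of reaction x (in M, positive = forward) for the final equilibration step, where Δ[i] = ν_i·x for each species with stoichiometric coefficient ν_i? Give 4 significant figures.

x = -0.01505 M

Q₀ = 5.9087e+04 vs Keq = 250 ⇒ Q>K, reverse
Step 1:
                  M         L         G
  I          0.1415    0.1419    0.6916
  C          0.1879    0.1879   -0.1253
  E          0.3294    0.3298    0.5663
  solve Keq expr → x = -0.06264; check Q = 250
Then change container volume by factor 1.5 (V_new/V_old).
Step 2:
                  M         L         G
  I          0.2196    0.2199    0.3775
  C         0.05802   0.05802  -0.03868
  E          0.2776    0.2779    0.3389
  solve Keq expr → x = -0.01934; check Q = 250
Then remove 0.0984 M of L.
Step 3:
                  M         L         G
  I          0.2776    0.1795    0.3389
  C         0.04515   0.04515   -0.0301
  E          0.3228    0.2247    0.3088
  solve Keq expr → x = -0.01505; check Q = 250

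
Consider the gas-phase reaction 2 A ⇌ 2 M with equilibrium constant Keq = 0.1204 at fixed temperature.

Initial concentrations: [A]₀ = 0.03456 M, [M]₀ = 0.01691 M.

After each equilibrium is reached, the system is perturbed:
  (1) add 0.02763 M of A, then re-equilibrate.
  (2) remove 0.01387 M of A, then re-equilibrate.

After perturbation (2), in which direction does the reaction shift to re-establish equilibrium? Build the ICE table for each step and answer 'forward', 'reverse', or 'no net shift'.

Q₀ = 0.2394 vs Keq = 0.1204 ⇒ Q>K, reverse
Step 1:
                    A           M
  init        0.03456     0.01691
  Δ          0.003651   -0.003651
  eq          0.03821     0.01326
  solve Keq expr → x = -0.001826; check Q = 0.1204
Then add 0.02763 M of A.
Step 2:
                    A           M
  init        0.06584     0.01326
  Δ         -0.007118    0.007118
  eq          0.05872     0.02038
  solve Keq expr → x = 0.003559; check Q = 0.1204
Then remove 0.01387 M of A.
Step 3:
                    A           M
  init        0.04485     0.02038
  Δ          0.003573   -0.003573
  eq          0.04843      0.0168
  solve Keq expr → x = -0.001786; check Q = 0.1204

Direction: reverse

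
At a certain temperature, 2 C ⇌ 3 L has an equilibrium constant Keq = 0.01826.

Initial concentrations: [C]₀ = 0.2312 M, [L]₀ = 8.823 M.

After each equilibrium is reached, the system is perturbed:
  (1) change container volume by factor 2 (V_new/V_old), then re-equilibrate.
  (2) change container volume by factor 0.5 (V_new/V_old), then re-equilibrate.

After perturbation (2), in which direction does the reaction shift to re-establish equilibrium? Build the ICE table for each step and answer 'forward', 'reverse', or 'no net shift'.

Q₀ = 1.2849e+04 vs Keq = 0.01826 ⇒ Q>K, reverse
Step 1:
                   C          L
  init        0.2312      8.823
  Δ            5.331     -7.996
  eq           5.562     0.8267
  solve Keq expr → x = -2.665; check Q = 0.01826
Then change container volume by factor 2 (V_new/V_old).
Step 2:
                   C          L
  init         2.781     0.4133
  Δ          -0.0661    0.09915
  eq           2.715     0.5125
  solve Keq expr → x = 0.03305; check Q = 0.01826
Then change container volume by factor 0.5 (V_new/V_old).
Step 3:
                   C          L
  init          5.43      1.025
  Δ           0.1322    -0.1983
  eq           5.562     0.8267
  solve Keq expr → x = -0.0661; check Q = 0.01826

Direction: reverse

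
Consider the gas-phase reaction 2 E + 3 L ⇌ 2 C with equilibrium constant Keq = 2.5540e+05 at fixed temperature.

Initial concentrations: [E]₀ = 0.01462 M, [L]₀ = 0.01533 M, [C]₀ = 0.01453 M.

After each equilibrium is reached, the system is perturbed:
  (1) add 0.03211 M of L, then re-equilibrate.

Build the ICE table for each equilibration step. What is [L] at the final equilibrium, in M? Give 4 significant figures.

[L]_eq = 0.03549 M

Q₀ = 2.7416e+05 vs Keq = 2.5540e+05 ⇒ Q>K, reverse
Step 1:
                    E           L           C
  I           0.01462     0.01533     0.01453
  C        1.2521e-04  1.8781e-04 -1.2521e-04
  E           0.01475     0.01552      0.0144
  solve Keq expr → x = -6.2604e-05; check Q = 2.5540e+05
Then add 0.03211 M of L.
Step 2:
                    E           L           C
  I           0.01475     0.04763      0.0144
  C         -0.008089    -0.01213    0.008089
  E          0.006656     0.03549     0.02249
  solve Keq expr → x = 0.004045; check Q = 2.5540e+05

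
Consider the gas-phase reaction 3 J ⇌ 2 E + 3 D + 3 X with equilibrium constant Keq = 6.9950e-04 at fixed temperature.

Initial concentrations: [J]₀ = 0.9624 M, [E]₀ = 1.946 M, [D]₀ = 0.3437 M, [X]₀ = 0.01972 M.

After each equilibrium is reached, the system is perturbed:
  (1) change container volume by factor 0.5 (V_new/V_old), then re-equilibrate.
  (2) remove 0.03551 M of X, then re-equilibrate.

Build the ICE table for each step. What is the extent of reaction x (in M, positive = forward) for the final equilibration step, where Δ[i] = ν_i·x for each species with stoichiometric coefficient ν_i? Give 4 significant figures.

Q₀ = 1.3228e-06 vs Keq = 6.9950e-04 ⇒ Q<K, forward
Step 1:
                   J          E          D          X
  Initial     0.9624      1.946     0.3437    0.01972
  Change     -0.0918     0.0612     0.0918     0.0918
  Equil       0.8706      2.007     0.4355     0.1115
  solve Keq expr → x = 0.0306; check Q = 6.9950e-04
Then change container volume by factor 0.5 (V_new/V_old).
Step 2:
                   J          E          D          X
  Initial      1.741      4.014      0.871      0.223
  Change      0.1325   -0.08836    -0.1325    -0.1325
  Equil        1.874      3.926     0.7385     0.0905
  solve Keq expr → x = -0.04418; check Q = 6.9950e-04
Then remove 0.03551 M of X.
Step 3:
                   J          E          D          X
  Initial      1.874      3.926     0.7385    0.05499
  Change    -0.03025    0.02017    0.03025    0.03025
  Equil        1.843      3.946     0.7687    0.08525
  solve Keq expr → x = 0.01008; check Q = 6.9950e-04

x = 0.01008 M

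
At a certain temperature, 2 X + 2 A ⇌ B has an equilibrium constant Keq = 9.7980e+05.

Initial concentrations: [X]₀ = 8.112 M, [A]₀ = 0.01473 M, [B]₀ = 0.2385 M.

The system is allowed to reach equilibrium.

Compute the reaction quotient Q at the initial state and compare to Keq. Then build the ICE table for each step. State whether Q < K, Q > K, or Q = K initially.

Q₀ = 16.7; Q < K (proceeds forward)

Q₀ = 16.7 vs Keq = 9.7980e+05 ⇒ Q<K, forward
Step 1:
                   X          A          B
  Initial      8.112    0.01473     0.2385
  Change    -0.01467   -0.01467   0.007334
  Equil        8.097 6.1860e-05     0.2458
  solve Keq expr → x = 0.007334; check Q = 9.7980e+05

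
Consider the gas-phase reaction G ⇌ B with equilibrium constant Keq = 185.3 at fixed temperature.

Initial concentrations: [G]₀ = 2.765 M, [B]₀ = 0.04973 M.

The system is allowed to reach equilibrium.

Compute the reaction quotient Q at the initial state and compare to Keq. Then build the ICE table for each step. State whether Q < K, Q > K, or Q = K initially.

Q₀ = 0.01799; Q < K (proceeds forward)

Q₀ = 0.01799 vs Keq = 185.3 ⇒ Q<K, forward
Step 1:
                    G           B
  Initial       2.765     0.04973
  Change        -2.75        2.75
  Equil       0.01511         2.8
  solve Keq expr → x = 2.75; check Q = 185.3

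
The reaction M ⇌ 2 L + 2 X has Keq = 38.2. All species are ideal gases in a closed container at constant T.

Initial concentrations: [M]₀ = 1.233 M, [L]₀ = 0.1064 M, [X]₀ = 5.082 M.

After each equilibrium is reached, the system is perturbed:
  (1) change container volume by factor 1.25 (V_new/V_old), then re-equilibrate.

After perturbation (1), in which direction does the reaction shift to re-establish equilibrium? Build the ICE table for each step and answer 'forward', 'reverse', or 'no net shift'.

Direction: forward

Q₀ = 0.2371 vs Keq = 38.2 ⇒ Q<K, forward
Step 1:
                   M          L          X
  Initial      1.233     0.1064      5.082
  Change     -0.4182     0.8363     0.8363
  Equil       0.8148     0.9427      5.918
  solve Keq expr → x = 0.4182; check Q = 38.2
Then change container volume by factor 1.25 (V_new/V_old).
Step 2:
                   M          L          X
  Initial     0.6519     0.7542      4.735
  Change    -0.09264     0.1853     0.1853
  Equil       0.5592     0.9394       4.92
  solve Keq expr → x = 0.09264; check Q = 38.2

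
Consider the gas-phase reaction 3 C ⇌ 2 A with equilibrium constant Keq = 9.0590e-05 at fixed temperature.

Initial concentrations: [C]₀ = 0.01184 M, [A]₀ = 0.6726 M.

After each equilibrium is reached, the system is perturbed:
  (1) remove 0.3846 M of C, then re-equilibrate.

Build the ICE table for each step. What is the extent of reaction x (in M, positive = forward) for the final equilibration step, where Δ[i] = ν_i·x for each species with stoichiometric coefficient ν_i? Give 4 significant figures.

Q₀ = 2.7256e+05 vs Keq = 9.0590e-05 ⇒ Q>K, reverse
Step 1:
                   C          A
  I          0.01184     0.6726
  C           0.9945     -0.663
  E            1.006   0.009608
  solve Keq expr → x = -0.3315; check Q = 9.0590e-05
Then remove 0.3846 M of C.
Step 2:
                   C          A
  I           0.6217   0.009608
  C          0.00729   -0.00486
  E            0.629   0.004748
  solve Keq expr → x = -0.00243; check Q = 9.0590e-05

x = -0.00243 M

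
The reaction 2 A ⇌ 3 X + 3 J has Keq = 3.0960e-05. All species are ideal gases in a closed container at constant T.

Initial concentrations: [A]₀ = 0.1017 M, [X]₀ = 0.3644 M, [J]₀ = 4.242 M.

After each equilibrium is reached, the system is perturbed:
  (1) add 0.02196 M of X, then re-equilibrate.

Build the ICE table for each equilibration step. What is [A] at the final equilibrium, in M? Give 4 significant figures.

[A]_eq = 0.3565 M

Q₀ = 357.1 vs Keq = 3.0960e-05 ⇒ Q>K, reverse
Step 1:
                    A           X           J
  Initial      0.1017      0.3644       4.242
  Change       0.2403     -0.3604     -0.3604
  Equil         0.342    0.003956       3.882
  solve Keq expr → x = -0.1201; check Q = 3.0960e-05
Then add 0.02196 M of X.
Step 2:
                    A           X           J
  Initial       0.342     0.02592       3.882
  Change      0.01455    -0.02183    -0.02183
  Equil        0.3565    0.004091        3.86
  solve Keq expr → x = -0.007275; check Q = 3.0960e-05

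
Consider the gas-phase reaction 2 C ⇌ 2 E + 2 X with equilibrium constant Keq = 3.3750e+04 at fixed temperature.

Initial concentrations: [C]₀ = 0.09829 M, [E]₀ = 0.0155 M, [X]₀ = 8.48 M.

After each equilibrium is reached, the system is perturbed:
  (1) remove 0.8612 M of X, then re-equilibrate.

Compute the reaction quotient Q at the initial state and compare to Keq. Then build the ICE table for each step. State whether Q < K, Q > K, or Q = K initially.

Q₀ = 1.788; Q < K (proceeds forward)

Q₀ = 1.788 vs Keq = 3.3750e+04 ⇒ Q<K, forward
Step 1:
                    C           E           X
  I           0.09829      0.0155        8.48
  C          -0.09322     0.09322     0.09322
  E          0.005073      0.1087       8.573
  solve Keq expr → x = 0.04661; check Q = 3.3750e+04
Then remove 0.8612 M of X.
Step 2:
                    C           E           X
  I          0.005073      0.1087       7.712
  C       -4.8883e-04  4.8883e-04  4.8883e-04
  E          0.004585      0.1092       7.713
  solve Keq expr → x = 2.4441e-04; check Q = 3.3750e+04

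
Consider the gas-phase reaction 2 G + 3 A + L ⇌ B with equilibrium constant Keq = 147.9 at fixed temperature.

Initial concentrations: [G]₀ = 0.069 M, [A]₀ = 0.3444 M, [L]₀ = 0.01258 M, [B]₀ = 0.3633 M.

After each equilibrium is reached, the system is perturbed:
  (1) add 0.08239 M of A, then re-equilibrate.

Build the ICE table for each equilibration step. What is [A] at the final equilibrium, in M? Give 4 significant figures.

[A]_eq = 0.6861 M

Q₀ = 1.4849e+05 vs Keq = 147.9 ⇒ Q>K, reverse
Step 1:
                   G          A          L          B
  init         0.069     0.3444    0.01258     0.3633
  Δ           0.1904     0.2856    0.09519   -0.09519
  eq          0.2594       0.63     0.1078     0.2681
  solve Keq expr → x = -0.09519; check Q = 147.9
Then add 0.08239 M of A.
Step 2:
                   G          A          L          B
  init        0.2594     0.7124     0.1078     0.2681
  Δ         -0.01748   -0.02622  -0.008741   0.008741
  eq          0.2419     0.6861    0.09903     0.2769
  solve Keq expr → x = 0.008741; check Q = 147.9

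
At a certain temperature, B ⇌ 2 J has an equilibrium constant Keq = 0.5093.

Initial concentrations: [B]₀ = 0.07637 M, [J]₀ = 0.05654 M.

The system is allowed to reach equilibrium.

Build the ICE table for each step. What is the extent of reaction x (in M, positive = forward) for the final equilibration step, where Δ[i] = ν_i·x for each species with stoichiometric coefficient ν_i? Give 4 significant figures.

x = 0.03989 M

Q₀ = 0.04186 vs Keq = 0.5093 ⇒ Q<K, forward
Step 1:
                  B         J
  init      0.07637   0.05654
  Δ        -0.03989   0.07977
  eq        0.03648    0.1363
  solve Keq expr → x = 0.03989; check Q = 0.5093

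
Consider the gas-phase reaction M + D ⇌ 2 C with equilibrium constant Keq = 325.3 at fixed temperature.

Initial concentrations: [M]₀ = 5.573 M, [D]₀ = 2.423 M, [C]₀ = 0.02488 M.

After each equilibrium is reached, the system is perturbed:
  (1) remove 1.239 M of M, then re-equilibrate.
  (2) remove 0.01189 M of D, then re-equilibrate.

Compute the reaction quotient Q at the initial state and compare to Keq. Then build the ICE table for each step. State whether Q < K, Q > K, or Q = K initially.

Q₀ = 4.5841e-05; Q < K (proceeds forward)

Q₀ = 4.5841e-05 vs Keq = 325.3 ⇒ Q<K, forward
Step 1:
                  M         D         C
  init        5.573     2.423   0.02488
  Δ            -2.4      -2.4     4.801
  eq          3.173   0.02256     4.826
  solve Keq expr → x = 2.4; check Q = 325.3
Then remove 1.239 M of M.
Step 2:
                  M         D         C
  init        1.934   0.02256     4.826
  Δ         0.01378   0.01378  -0.02756
  eq          1.947   0.03634     4.798
  solve Keq expr → x = -0.01378; check Q = 325.3
Then remove 0.01189 M of D.
Step 3:
                  M         D         C
  init        1.947   0.02445     4.798
  Δ         0.01134   0.01134  -0.02268
  eq          1.959   0.03579     4.776
  solve Keq expr → x = -0.01134; check Q = 325.3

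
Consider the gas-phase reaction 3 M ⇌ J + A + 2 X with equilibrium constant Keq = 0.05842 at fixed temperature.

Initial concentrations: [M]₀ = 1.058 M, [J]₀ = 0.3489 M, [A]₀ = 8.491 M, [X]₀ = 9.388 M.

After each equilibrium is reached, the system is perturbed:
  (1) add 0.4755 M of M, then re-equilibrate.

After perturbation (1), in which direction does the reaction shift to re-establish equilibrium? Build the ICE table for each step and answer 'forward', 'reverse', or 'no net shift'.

Q₀ = 220.5 vs Keq = 0.05842 ⇒ Q>K, reverse
Step 1:
                  M         J         A         X
  init        1.058    0.3489     8.491     9.388
  Δ           1.044    -0.348    -0.348    -0.696
  eq          2.102 8.8201e-04     8.143     8.692
  solve Keq expr → x = -0.348; check Q = 0.05842
Then add 0.4755 M of M.
Step 2:
                  M         J         A         X
  init        2.578 8.8201e-04     8.143     8.692
  Δ       -0.002218 7.3927e-04 7.3927e-04  0.001479
  eq          2.575  0.001621     8.144     8.693
  solve Keq expr → x = 7.3927e-04; check Q = 0.05842

Direction: forward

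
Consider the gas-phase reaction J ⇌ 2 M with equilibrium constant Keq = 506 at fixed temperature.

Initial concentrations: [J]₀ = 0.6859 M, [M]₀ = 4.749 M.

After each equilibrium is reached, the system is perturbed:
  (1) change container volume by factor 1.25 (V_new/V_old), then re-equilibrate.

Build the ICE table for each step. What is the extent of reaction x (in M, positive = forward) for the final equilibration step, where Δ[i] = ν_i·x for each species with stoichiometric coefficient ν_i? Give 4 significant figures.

Q₀ = 32.88 vs Keq = 506 ⇒ Q<K, forward
Step 1:
                    J           M
  I            0.6859       4.749
  C           -0.6152        1.23
  E           0.07066       5.979
  solve Keq expr → x = 0.6152; check Q = 506
Then change container volume by factor 1.25 (V_new/V_old).
Step 2:
                    J           M
  I           0.05653       4.784
  C          -0.01089     0.02179
  E           0.04564       4.805
  solve Keq expr → x = 0.01089; check Q = 506

x = 0.01089 M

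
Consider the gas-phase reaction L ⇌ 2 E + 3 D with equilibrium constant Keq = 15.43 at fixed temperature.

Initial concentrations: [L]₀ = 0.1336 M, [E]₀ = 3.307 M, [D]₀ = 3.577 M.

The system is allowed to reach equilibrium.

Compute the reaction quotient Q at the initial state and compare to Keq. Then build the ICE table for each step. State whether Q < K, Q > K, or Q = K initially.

Q₀ = 3746 vs Keq = 15.43 ⇒ Q>K, reverse
Step 1:
                   L          E          D
  init        0.1336      3.307      3.577
  Δ             0.69      -1.38      -2.07
  eq          0.8236      1.927      1.507
  solve Keq expr → x = -0.69; check Q = 15.43

Q₀ = 3746; Q > K (proceeds reverse)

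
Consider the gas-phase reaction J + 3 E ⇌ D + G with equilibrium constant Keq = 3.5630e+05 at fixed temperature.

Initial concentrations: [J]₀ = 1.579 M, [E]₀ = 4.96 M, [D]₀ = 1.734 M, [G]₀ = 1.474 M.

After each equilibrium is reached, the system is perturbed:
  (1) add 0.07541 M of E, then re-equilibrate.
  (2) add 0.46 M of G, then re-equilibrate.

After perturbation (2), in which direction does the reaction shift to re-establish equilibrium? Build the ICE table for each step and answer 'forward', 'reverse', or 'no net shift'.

Q₀ = 0.01327 vs Keq = 3.5630e+05 ⇒ Q<K, forward
Step 1:
                   J          E          D          G
  I            1.579       4.96      1.734      1.474
  C           -1.577      -4.73      1.577      1.577
  E          0.00233       0.23      3.311      3.051
  solve Keq expr → x = 1.577; check Q = 3.5630e+05
Then add 0.07541 M of E.
Step 2:
                   J          E          D          G
  I          0.00233     0.3054      3.311      3.051
  C        -0.001295  -0.003885   0.001295   0.001295
  E         0.001035     0.3015      3.312      3.052
  solve Keq expr → x = 0.001295; check Q = 3.5630e+05
Then add 0.46 M of G.
Step 3:
                   J          E          D          G
  I         0.001035     0.3015      3.312      3.512
  C       1.5055e-04 4.5165e-04 -1.5055e-04 -1.5055e-04
  E         0.001186      0.302      3.312      3.512
  solve Keq expr → x = -1.5055e-04; check Q = 3.5630e+05

Direction: reverse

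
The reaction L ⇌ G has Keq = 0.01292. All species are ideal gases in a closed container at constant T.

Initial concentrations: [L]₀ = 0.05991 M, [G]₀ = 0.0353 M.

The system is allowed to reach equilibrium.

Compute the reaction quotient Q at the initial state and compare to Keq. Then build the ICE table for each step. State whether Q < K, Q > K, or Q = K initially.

Q₀ = 0.5892; Q > K (proceeds reverse)

Q₀ = 0.5892 vs Keq = 0.01292 ⇒ Q>K, reverse
Step 1:
                   L          G
  Initial    0.05991     0.0353
  Change     0.03409   -0.03409
  Equil        0.094   0.001214
  solve Keq expr → x = -0.03409; check Q = 0.01292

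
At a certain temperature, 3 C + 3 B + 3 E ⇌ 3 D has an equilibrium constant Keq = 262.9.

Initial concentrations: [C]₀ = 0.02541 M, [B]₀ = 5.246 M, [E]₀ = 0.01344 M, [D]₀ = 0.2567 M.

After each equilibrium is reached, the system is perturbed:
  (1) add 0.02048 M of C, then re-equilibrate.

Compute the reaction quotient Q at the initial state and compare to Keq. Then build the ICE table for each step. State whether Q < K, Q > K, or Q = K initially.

Q₀ = 2.9416e+06; Q > K (proceeds reverse)

Q₀ = 2.9416e+06 vs Keq = 262.9 ⇒ Q>K, reverse
Step 1:
                  C         B         E         D
  I         0.02541     5.246   0.01344    0.2567
  C          0.0574    0.0574    0.0574   -0.0574
  E         0.08281     5.303   0.07084    0.1993
  solve Keq expr → x = -0.01913; check Q = 262.9
Then add 0.02048 M of C.
Step 2:
                  C         B         E         D
  I          0.1033     5.303   0.07084    0.1993
  C       -0.007351 -0.007351 -0.007351  0.007351
  E         0.09594     5.296   0.06349    0.2067
  solve Keq expr → x = 0.00245; check Q = 262.9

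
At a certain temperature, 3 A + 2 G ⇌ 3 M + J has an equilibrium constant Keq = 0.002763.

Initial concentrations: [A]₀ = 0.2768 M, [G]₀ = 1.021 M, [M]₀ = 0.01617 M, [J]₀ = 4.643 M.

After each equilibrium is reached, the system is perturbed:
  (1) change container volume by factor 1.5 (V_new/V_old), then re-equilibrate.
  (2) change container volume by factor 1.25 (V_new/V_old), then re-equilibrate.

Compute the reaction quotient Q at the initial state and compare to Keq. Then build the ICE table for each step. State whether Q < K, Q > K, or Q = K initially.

Q₀ = 8.8793e-04 vs Keq = 0.002763 ⇒ Q<K, forward
Step 1:
                   A          G          M          J
  init        0.2768      1.021    0.01617      4.643
  Δ        -0.006787  -0.004524   0.006787   0.002262
  eq            0.27      1.016    0.02296      4.645
  solve Keq expr → x = 0.002262; check Q = 0.002763
Then change container volume by factor 1.5 (V_new/V_old).
Step 2:
                   A          G          M          J
  init          0.18     0.6777     0.0153      3.097
  Δ         0.001785    0.00119  -0.001785 -5.9516e-04
  eq          0.1818     0.6788    0.01352      3.096
  solve Keq expr → x = -5.9516e-04; check Q = 0.002763
Then change container volume by factor 1.25 (V_new/V_old).
Step 3:
                   A          G          M          J
  init        0.1454     0.5431    0.01082      2.477
  Δ       7.1933e-04 4.7955e-04 -7.1933e-04 -2.3978e-04
  eq          0.1462     0.5436     0.0101      2.477
  solve Keq expr → x = -2.3978e-04; check Q = 0.002763

Q₀ = 8.8793e-04; Q < K (proceeds forward)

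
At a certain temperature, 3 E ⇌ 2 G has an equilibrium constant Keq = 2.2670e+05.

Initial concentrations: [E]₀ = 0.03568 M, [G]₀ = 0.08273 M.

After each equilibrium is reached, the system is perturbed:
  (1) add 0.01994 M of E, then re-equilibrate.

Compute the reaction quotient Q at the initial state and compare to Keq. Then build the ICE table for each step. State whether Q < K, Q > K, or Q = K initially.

Q₀ = 150.7; Q < K (proceeds forward)

Q₀ = 150.7 vs Keq = 2.2670e+05 ⇒ Q<K, forward
Step 1:
                    E           G
  I           0.03568     0.08273
  C          -0.03205     0.02137
  E          0.003629      0.1041
  solve Keq expr → x = 0.01068; check Q = 2.2670e+05
Then add 0.01994 M of E.
Step 2:
                    E           G
  I           0.02357      0.1041
  C          -0.01964     0.01309
  E          0.003927      0.1172
  solve Keq expr → x = 0.006547; check Q = 2.2670e+05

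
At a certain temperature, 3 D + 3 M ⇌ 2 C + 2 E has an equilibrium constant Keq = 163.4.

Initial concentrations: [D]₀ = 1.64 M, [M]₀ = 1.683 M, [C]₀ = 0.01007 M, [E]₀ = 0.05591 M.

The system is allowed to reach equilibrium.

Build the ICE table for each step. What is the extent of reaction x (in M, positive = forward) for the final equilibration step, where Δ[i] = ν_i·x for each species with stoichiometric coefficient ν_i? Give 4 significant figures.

x = 0.4229 M

Q₀ = 1.5075e-08 vs Keq = 163.4 ⇒ Q<K, forward
Step 1:
                  D         M         C         E
  I            1.64     1.683   0.01007   0.05591
  C          -1.269    -1.269    0.8458    0.8458
  E          0.3714    0.4144    0.8558    0.9017
  solve Keq expr → x = 0.4229; check Q = 163.4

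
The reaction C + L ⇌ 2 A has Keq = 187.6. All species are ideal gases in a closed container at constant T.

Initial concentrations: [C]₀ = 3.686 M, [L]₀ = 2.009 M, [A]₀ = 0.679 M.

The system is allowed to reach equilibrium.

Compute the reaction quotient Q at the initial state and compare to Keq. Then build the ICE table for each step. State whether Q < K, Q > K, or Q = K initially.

Q₀ = 0.06226; Q < K (proceeds forward)

Q₀ = 0.06226 vs Keq = 187.6 ⇒ Q<K, forward
Step 1:
                    C           L           A
  init          3.686       2.009       0.679
  Δ            -1.945      -1.945        3.89
  eq            1.741     0.06392       4.569
  solve Keq expr → x = 1.945; check Q = 187.6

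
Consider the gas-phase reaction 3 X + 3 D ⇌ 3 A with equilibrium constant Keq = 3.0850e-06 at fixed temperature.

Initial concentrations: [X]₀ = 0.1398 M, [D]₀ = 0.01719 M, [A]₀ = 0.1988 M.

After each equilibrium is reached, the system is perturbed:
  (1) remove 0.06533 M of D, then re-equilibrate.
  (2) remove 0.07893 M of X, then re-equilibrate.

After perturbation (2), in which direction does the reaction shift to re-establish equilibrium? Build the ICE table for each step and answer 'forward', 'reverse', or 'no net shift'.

Q₀ = 5.6611e+05 vs Keq = 3.0850e-06 ⇒ Q>K, reverse
Step 1:
                    X           D           A
  I            0.1398     0.01719      0.1988
  C            0.1977      0.1977     -0.1977
  E            0.3375      0.2149    0.001056
  solve Keq expr → x = -0.06591; check Q = 3.0850e-06
Then remove 0.06533 M of D.
Step 2:
                    X           D           A
  I            0.3375      0.1496    0.001056
  C        3.1875e-04  3.1875e-04 -3.1875e-04
  E            0.3379      0.1499  7.3738e-04
  solve Keq expr → x = -1.0625e-04; check Q = 3.0850e-06
Then remove 0.07893 M of X.
Step 3:
                    X           D           A
  I            0.2589      0.1499  7.3738e-04
  C        1.7124e-04  1.7124e-04 -1.7124e-04
  E            0.2591      0.1501  5.6614e-04
  solve Keq expr → x = -5.7081e-05; check Q = 3.0850e-06

Direction: reverse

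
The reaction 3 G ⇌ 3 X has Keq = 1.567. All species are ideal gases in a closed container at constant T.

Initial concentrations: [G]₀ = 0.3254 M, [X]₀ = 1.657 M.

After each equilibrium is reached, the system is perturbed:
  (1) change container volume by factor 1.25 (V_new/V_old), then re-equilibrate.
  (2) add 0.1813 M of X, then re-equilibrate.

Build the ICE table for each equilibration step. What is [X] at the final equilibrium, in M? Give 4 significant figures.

[X]_eq = 0.9496 M

Q₀ = 132 vs Keq = 1.567 ⇒ Q>K, reverse
Step 1:
                    G           X
  Initial      0.3254       1.657
  Change       0.5917     -0.5917
  Equil        0.9171       1.065
  solve Keq expr → x = -0.1972; check Q = 1.567
Then change container volume by factor 1.25 (V_new/V_old).
Step 2:
                    G           X
  Initial      0.7337      0.8522
  Change            0           0
  Equil        0.7337      0.8522
  solve Keq expr → x = 0; check Q = 1.567
Then add 0.1813 M of X.
Step 3:
                    G           X
  Initial      0.7337       1.034
  Change      0.08388    -0.08388
  Equil        0.8176      0.9496
  solve Keq expr → x = -0.02796; check Q = 1.567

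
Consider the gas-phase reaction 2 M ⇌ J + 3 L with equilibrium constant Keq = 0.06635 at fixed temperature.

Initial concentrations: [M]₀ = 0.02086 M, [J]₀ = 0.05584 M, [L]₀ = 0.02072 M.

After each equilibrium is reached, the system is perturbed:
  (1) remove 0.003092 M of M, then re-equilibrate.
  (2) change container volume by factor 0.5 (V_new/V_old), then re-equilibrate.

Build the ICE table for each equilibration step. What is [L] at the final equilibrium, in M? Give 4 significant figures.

Q₀ = 0.001142 vs Keq = 0.06635 ⇒ Q<K, forward
Step 1:
                    M           J           L
  Initial     0.02086     0.05584     0.02072
  Change     -0.01303    0.006514     0.01954
  Equil      0.007832     0.06235     0.04026
  solve Keq expr → x = 0.006514; check Q = 0.06635
Then remove 0.003092 M of M.
Step 2:
                    M           J           L
  Initial     0.00474     0.06235     0.04026
  Change     0.002123   -0.001061   -0.003184
  Equil      0.006862     0.06129     0.03708
  solve Keq expr → x = -0.001061; check Q = 0.06635
Then change container volume by factor 0.5 (V_new/V_old).
Step 3:
                    M           J           L
  Initial     0.01372      0.1226     0.07416
  Change     0.007439    -0.00372    -0.01116
  Equil       0.02116      0.1189       0.063
  solve Keq expr → x = -0.00372; check Q = 0.06635

[L]_eq = 0.063 M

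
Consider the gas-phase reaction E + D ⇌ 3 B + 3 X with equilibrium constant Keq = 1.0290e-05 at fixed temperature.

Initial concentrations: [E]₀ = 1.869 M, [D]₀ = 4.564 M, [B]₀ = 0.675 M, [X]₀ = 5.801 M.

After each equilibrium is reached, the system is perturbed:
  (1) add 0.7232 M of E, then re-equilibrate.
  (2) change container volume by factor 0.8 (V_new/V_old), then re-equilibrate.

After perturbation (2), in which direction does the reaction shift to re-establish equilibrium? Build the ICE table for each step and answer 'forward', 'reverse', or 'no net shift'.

Direction: reverse

Q₀ = 7.038 vs Keq = 1.0290e-05 ⇒ Q>K, reverse
Step 1:
                  E         D         B         X
  Initial     1.869     4.564     0.675     5.801
  Change      0.222     0.222   -0.6659   -0.6659
  Equil       2.091     4.786  0.009128     5.135
  solve Keq expr → x = -0.222; check Q = 1.0290e-05
Then add 0.7232 M of E.
Step 2:
                  E         D         B         X
  Initial     2.814     4.786  0.009128     5.135
  Change  -3.1585e-04 -3.1585e-04 9.4756e-04 9.4756e-04
  Equil       2.814     4.786   0.01008     5.136
  solve Keq expr → x = 3.1585e-04; check Q = 1.0290e-05
Then change container volume by factor 0.8 (V_new/V_old).
Step 3:
                  E         D         B         X
  Initial     3.517     5.982   0.01259      6.42
  Change   0.001078  0.001078 -0.003235 -0.003235
  Equil       3.518     5.983  0.009359     6.417
  solve Keq expr → x = -0.001078; check Q = 1.0290e-05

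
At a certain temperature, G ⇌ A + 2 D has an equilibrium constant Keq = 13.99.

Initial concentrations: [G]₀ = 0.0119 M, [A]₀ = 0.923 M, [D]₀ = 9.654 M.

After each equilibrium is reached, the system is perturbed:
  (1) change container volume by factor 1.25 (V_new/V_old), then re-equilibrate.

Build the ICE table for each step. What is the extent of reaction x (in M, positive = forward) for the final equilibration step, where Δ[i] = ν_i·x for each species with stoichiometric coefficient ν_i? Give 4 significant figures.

x = 0.05089 M

Q₀ = 7229 vs Keq = 13.99 ⇒ Q>K, reverse
Step 1:
                  G         A         D
  I          0.0119     0.923     9.654
  C          0.7598   -0.7598     -1.52
  E          0.7717    0.1632     8.134
  solve Keq expr → x = -0.7598; check Q = 13.99
Then change container volume by factor 1.25 (V_new/V_old).
Step 2:
                  G         A         D
  I          0.6174    0.1305     6.507
  C        -0.05089   0.05089    0.1018
  E          0.5665    0.1814     6.609
  solve Keq expr → x = 0.05089; check Q = 13.99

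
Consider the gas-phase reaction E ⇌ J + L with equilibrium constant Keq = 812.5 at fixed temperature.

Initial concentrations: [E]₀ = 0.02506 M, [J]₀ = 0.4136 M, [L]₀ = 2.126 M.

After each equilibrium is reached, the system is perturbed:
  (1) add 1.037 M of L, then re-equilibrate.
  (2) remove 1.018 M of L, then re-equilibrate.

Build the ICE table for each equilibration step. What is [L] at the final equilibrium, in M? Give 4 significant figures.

Q₀ = 35.09 vs Keq = 812.5 ⇒ Q<K, forward
Step 1:
                    E           J           L
  Initial     0.02506      0.4136       2.126
  Change      -0.0239      0.0239      0.0239
  Equil      0.001158      0.4375        2.15
  solve Keq expr → x = 0.0239; check Q = 812.5
Then add 1.037 M of L.
Step 2:
                    E           J           L
  Initial    0.001158      0.4375       3.187
  Change   5.5591e-04 -5.5591e-04 -5.5591e-04
  Equil      0.001714      0.4369       3.186
  solve Keq expr → x = -5.5591e-04; check Q = 812.5
Then remove 1.018 M of L.
Step 3:
                    E           J           L
  Initial    0.001714      0.4369       2.168
  Change  -5.4571e-04  5.4571e-04  5.4571e-04
  Equil      0.001168      0.4375       2.169
  solve Keq expr → x = 5.4571e-04; check Q = 812.5

[L]_eq = 2.169 M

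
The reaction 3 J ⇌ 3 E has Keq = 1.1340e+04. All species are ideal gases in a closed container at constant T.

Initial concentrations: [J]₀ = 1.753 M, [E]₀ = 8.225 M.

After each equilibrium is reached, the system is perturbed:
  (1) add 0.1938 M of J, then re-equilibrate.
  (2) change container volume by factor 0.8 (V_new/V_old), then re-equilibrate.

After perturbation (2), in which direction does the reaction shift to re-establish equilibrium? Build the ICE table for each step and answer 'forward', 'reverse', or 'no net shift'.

Q₀ = 103.3 vs Keq = 1.1340e+04 ⇒ Q<K, forward
Step 1:
                    J           E
  init          1.753       8.225
  Δ            -1.328       1.328
  eq           0.4252       9.553
  solve Keq expr → x = 0.4426; check Q = 1.1340e+04
Then add 0.1938 M of J.
Step 2:
                    J           E
  init          0.619       9.553
  Δ           -0.1855      0.1855
  eq           0.4335       9.738
  solve Keq expr → x = 0.06185; check Q = 1.1340e+04
Then change container volume by factor 0.8 (V_new/V_old).
Step 3:
                    J           E
  init         0.5418       12.17
  Δ                 0           0
  eq           0.5418       12.17
  solve Keq expr → x = 0; check Q = 1.1340e+04

Direction: no net shift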